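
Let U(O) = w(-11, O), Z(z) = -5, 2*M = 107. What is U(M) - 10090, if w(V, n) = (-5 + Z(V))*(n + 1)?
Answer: -10635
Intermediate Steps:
M = 107/2 (M = (½)*107 = 107/2 ≈ 53.500)
w(V, n) = -10 - 10*n (w(V, n) = (-5 - 5)*(n + 1) = -10*(1 + n) = -10 - 10*n)
U(O) = -10 - 10*O
U(M) - 10090 = (-10 - 10*107/2) - 10090 = (-10 - 535) - 10090 = -545 - 10090 = -10635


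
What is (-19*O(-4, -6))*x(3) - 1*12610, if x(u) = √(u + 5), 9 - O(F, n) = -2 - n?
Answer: -12610 - 190*√2 ≈ -12879.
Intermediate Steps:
O(F, n) = 11 + n (O(F, n) = 9 - (-2 - n) = 9 + (2 + n) = 11 + n)
x(u) = √(5 + u)
(-19*O(-4, -6))*x(3) - 1*12610 = (-19*(11 - 6))*√(5 + 3) - 1*12610 = (-19*5)*√8 - 12610 = -190*√2 - 12610 = -12610 - 190*√2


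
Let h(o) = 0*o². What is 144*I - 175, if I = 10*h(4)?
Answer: -175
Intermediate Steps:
h(o) = 0
I = 0 (I = 10*0 = 0)
144*I - 175 = 144*0 - 175 = 0 - 175 = -175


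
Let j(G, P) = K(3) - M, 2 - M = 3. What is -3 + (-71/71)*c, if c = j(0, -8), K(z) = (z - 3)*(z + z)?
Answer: -4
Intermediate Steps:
M = -1 (M = 2 - 1*3 = 2 - 3 = -1)
K(z) = 2*z*(-3 + z) (K(z) = (-3 + z)*(2*z) = 2*z*(-3 + z))
j(G, P) = 1 (j(G, P) = 2*3*(-3 + 3) - 1*(-1) = 2*3*0 + 1 = 0 + 1 = 1)
c = 1
-3 + (-71/71)*c = -3 - 71/71*1 = -3 - 71*1/71*1 = -3 - 1*1 = -3 - 1 = -4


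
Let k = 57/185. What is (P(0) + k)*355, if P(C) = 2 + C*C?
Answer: 30317/37 ≈ 819.38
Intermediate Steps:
P(C) = 2 + C²
k = 57/185 (k = 57*(1/185) = 57/185 ≈ 0.30811)
(P(0) + k)*355 = ((2 + 0²) + 57/185)*355 = ((2 + 0) + 57/185)*355 = (2 + 57/185)*355 = (427/185)*355 = 30317/37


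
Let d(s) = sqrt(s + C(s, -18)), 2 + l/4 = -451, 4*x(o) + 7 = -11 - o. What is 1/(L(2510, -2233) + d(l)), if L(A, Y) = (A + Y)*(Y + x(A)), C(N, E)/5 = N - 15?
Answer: -264535/209936302324 - I*sqrt(10947)/629808906972 ≈ -1.2601e-6 - 1.6613e-10*I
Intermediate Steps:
C(N, E) = -75 + 5*N (C(N, E) = 5*(N - 15) = 5*(-15 + N) = -75 + 5*N)
x(o) = -9/2 - o/4 (x(o) = -7/4 + (-11 - o)/4 = -7/4 + (-11/4 - o/4) = -9/2 - o/4)
L(A, Y) = (A + Y)*(-9/2 + Y - A/4) (L(A, Y) = (A + Y)*(Y + (-9/2 - A/4)) = (A + Y)*(-9/2 + Y - A/4))
l = -1812 (l = -8 + 4*(-451) = -8 - 1804 = -1812)
d(s) = sqrt(-75 + 6*s) (d(s) = sqrt(s + (-75 + 5*s)) = sqrt(-75 + 6*s))
1/(L(2510, -2233) + d(l)) = 1/(((-2233)**2 + 2510*(-2233) - 1/4*2510*(18 + 2510) - 1/4*(-2233)*(18 + 2510)) + sqrt(-75 + 6*(-1812))) = 1/((4986289 - 5604830 - 1/4*2510*2528 - 1/4*(-2233)*2528) + sqrt(-75 - 10872)) = 1/((4986289 - 5604830 - 1586320 + 1411256) + sqrt(-10947)) = 1/(-793605 + I*sqrt(10947))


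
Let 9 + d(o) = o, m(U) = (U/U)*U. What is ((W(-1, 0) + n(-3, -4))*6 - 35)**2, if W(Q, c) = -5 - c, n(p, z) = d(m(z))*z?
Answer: 61009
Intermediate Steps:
m(U) = U (m(U) = 1*U = U)
d(o) = -9 + o
n(p, z) = z*(-9 + z) (n(p, z) = (-9 + z)*z = z*(-9 + z))
((W(-1, 0) + n(-3, -4))*6 - 35)**2 = (((-5 - 1*0) - 4*(-9 - 4))*6 - 35)**2 = (((-5 + 0) - 4*(-13))*6 - 35)**2 = ((-5 + 52)*6 - 35)**2 = (47*6 - 35)**2 = (282 - 35)**2 = 247**2 = 61009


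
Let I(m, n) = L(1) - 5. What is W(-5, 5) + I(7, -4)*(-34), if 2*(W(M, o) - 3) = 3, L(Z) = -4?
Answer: 621/2 ≈ 310.50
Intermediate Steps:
I(m, n) = -9 (I(m, n) = -4 - 5 = -9)
W(M, o) = 9/2 (W(M, o) = 3 + (½)*3 = 3 + 3/2 = 9/2)
W(-5, 5) + I(7, -4)*(-34) = 9/2 - 9*(-34) = 9/2 + 306 = 621/2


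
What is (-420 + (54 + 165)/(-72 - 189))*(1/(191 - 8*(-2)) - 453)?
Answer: 3433201010/18009 ≈ 1.9064e+5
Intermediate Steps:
(-420 + (54 + 165)/(-72 - 189))*(1/(191 - 8*(-2)) - 453) = (-420 + 219/(-261))*(1/(191 + 16) - 453) = (-420 + 219*(-1/261))*(1/207 - 453) = (-420 - 73/87)*(1/207 - 453) = -36613/87*(-93770/207) = 3433201010/18009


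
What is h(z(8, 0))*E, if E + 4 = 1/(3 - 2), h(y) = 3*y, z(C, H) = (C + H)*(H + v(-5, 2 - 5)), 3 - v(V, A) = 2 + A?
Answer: -288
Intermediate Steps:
v(V, A) = 1 - A (v(V, A) = 3 - (2 + A) = 3 + (-2 - A) = 1 - A)
z(C, H) = (4 + H)*(C + H) (z(C, H) = (C + H)*(H + (1 - (2 - 5))) = (C + H)*(H + (1 - 1*(-3))) = (C + H)*(H + (1 + 3)) = (C + H)*(H + 4) = (C + H)*(4 + H) = (4 + H)*(C + H))
E = -3 (E = -4 + 1/(3 - 2) = -4 + 1/1 = -4 + 1 = -3)
h(z(8, 0))*E = (3*(0**2 + 4*8 + 4*0 + 8*0))*(-3) = (3*(0 + 32 + 0 + 0))*(-3) = (3*32)*(-3) = 96*(-3) = -288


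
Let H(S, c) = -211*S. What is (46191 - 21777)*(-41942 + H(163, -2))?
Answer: -1863642690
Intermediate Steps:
(46191 - 21777)*(-41942 + H(163, -2)) = (46191 - 21777)*(-41942 - 211*163) = 24414*(-41942 - 34393) = 24414*(-76335) = -1863642690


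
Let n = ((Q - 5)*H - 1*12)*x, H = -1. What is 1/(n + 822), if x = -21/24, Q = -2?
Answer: 8/6611 ≈ 0.0012101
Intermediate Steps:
x = -7/8 (x = -21*1/24 = -7/8 ≈ -0.87500)
n = 35/8 (n = ((-2 - 5)*(-1) - 1*12)*(-7/8) = (-7*(-1) - 12)*(-7/8) = (7 - 12)*(-7/8) = -5*(-7/8) = 35/8 ≈ 4.3750)
1/(n + 822) = 1/(35/8 + 822) = 1/(6611/8) = 8/6611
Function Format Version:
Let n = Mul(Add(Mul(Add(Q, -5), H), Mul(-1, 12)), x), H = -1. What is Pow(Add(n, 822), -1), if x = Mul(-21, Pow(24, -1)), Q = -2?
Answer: Rational(8, 6611) ≈ 0.0012101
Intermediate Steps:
x = Rational(-7, 8) (x = Mul(-21, Rational(1, 24)) = Rational(-7, 8) ≈ -0.87500)
n = Rational(35, 8) (n = Mul(Add(Mul(Add(-2, -5), -1), Mul(-1, 12)), Rational(-7, 8)) = Mul(Add(Mul(-7, -1), -12), Rational(-7, 8)) = Mul(Add(7, -12), Rational(-7, 8)) = Mul(-5, Rational(-7, 8)) = Rational(35, 8) ≈ 4.3750)
Pow(Add(n, 822), -1) = Pow(Add(Rational(35, 8), 822), -1) = Pow(Rational(6611, 8), -1) = Rational(8, 6611)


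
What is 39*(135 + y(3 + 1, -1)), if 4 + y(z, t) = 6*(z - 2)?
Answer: 5577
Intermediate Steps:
y(z, t) = -16 + 6*z (y(z, t) = -4 + 6*(z - 2) = -4 + 6*(-2 + z) = -4 + (-12 + 6*z) = -16 + 6*z)
39*(135 + y(3 + 1, -1)) = 39*(135 + (-16 + 6*(3 + 1))) = 39*(135 + (-16 + 6*4)) = 39*(135 + (-16 + 24)) = 39*(135 + 8) = 39*143 = 5577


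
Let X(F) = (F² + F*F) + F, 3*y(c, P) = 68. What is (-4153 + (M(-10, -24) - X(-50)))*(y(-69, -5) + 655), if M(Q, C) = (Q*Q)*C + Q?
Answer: -23405929/3 ≈ -7.8020e+6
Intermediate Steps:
y(c, P) = 68/3 (y(c, P) = (⅓)*68 = 68/3)
X(F) = F + 2*F² (X(F) = (F² + F²) + F = 2*F² + F = F + 2*F²)
M(Q, C) = Q + C*Q² (M(Q, C) = Q²*C + Q = C*Q² + Q = Q + C*Q²)
(-4153 + (M(-10, -24) - X(-50)))*(y(-69, -5) + 655) = (-4153 + (-10*(1 - 24*(-10)) - (-50)*(1 + 2*(-50))))*(68/3 + 655) = (-4153 + (-10*(1 + 240) - (-50)*(1 - 100)))*(2033/3) = (-4153 + (-10*241 - (-50)*(-99)))*(2033/3) = (-4153 + (-2410 - 1*4950))*(2033/3) = (-4153 + (-2410 - 4950))*(2033/3) = (-4153 - 7360)*(2033/3) = -11513*2033/3 = -23405929/3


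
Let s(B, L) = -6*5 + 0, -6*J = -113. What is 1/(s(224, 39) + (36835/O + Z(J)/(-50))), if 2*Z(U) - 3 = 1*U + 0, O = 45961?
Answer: -27576600/811217891 ≈ -0.033994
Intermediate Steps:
J = 113/6 (J = -⅙*(-113) = 113/6 ≈ 18.833)
s(B, L) = -30 (s(B, L) = -30 + 0 = -30)
Z(U) = 3/2 + U/2 (Z(U) = 3/2 + (1*U + 0)/2 = 3/2 + (U + 0)/2 = 3/2 + U/2)
1/(s(224, 39) + (36835/O + Z(J)/(-50))) = 1/(-30 + (36835/45961 + (3/2 + (½)*(113/6))/(-50))) = 1/(-30 + (36835*(1/45961) + (3/2 + 113/12)*(-1/50))) = 1/(-30 + (36835/45961 + (131/12)*(-1/50))) = 1/(-30 + (36835/45961 - 131/600)) = 1/(-30 + 16080109/27576600) = 1/(-811217891/27576600) = -27576600/811217891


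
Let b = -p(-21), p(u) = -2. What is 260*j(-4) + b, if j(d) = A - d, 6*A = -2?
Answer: 2866/3 ≈ 955.33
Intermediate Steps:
A = -1/3 (A = (1/6)*(-2) = -1/3 ≈ -0.33333)
j(d) = -1/3 - d
b = 2 (b = -1*(-2) = 2)
260*j(-4) + b = 260*(-1/3 - 1*(-4)) + 2 = 260*(-1/3 + 4) + 2 = 260*(11/3) + 2 = 2860/3 + 2 = 2866/3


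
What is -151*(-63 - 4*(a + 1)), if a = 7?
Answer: 14345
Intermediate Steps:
-151*(-63 - 4*(a + 1)) = -151*(-63 - 4*(7 + 1)) = -151*(-63 - 4*8) = -151*(-63 - 32) = -151*(-95) = 14345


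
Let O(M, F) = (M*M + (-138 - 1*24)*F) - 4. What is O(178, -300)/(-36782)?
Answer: -40140/18391 ≈ -2.1826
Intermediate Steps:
O(M, F) = -4 + M**2 - 162*F (O(M, F) = (M**2 + (-138 - 24)*F) - 4 = (M**2 - 162*F) - 4 = -4 + M**2 - 162*F)
O(178, -300)/(-36782) = (-4 + 178**2 - 162*(-300))/(-36782) = (-4 + 31684 + 48600)*(-1/36782) = 80280*(-1/36782) = -40140/18391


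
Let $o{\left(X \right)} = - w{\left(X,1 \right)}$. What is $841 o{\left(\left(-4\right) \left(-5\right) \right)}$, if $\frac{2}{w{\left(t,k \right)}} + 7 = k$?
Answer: $\frac{841}{3} \approx 280.33$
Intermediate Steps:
$w{\left(t,k \right)} = \frac{2}{-7 + k}$
$o{\left(X \right)} = \frac{1}{3}$ ($o{\left(X \right)} = - \frac{2}{-7 + 1} = - \frac{2}{-6} = - \frac{2 \left(-1\right)}{6} = \left(-1\right) \left(- \frac{1}{3}\right) = \frac{1}{3}$)
$841 o{\left(\left(-4\right) \left(-5\right) \right)} = 841 \cdot \frac{1}{3} = \frac{841}{3}$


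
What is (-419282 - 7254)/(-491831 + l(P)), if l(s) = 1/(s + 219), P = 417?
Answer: 271276896/312804515 ≈ 0.86724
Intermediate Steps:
l(s) = 1/(219 + s)
(-419282 - 7254)/(-491831 + l(P)) = (-419282 - 7254)/(-491831 + 1/(219 + 417)) = -426536/(-491831 + 1/636) = -426536/(-312804515/636) = -426536*(-636/312804515) = 271276896/312804515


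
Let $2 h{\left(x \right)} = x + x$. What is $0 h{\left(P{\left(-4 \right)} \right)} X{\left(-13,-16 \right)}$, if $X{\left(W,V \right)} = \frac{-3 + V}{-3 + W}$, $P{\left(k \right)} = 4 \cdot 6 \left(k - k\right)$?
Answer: $0$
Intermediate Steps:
$P{\left(k \right)} = 0$ ($P{\left(k \right)} = 24 \cdot 0 = 0$)
$h{\left(x \right)} = x$ ($h{\left(x \right)} = \frac{x + x}{2} = \frac{2 x}{2} = x$)
$X{\left(W,V \right)} = \frac{-3 + V}{-3 + W}$
$0 h{\left(P{\left(-4 \right)} \right)} X{\left(-13,-16 \right)} = 0 \cdot 0 \frac{-3 - 16}{-3 - 13} = 0 \frac{1}{-16} \left(-19\right) = 0 \left(\left(- \frac{1}{16}\right) \left(-19\right)\right) = 0 \cdot \frac{19}{16} = 0$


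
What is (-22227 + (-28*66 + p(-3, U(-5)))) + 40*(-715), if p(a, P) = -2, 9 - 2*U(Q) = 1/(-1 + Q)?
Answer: -52677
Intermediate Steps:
U(Q) = 9/2 - 1/(2*(-1 + Q))
(-22227 + (-28*66 + p(-3, U(-5)))) + 40*(-715) = (-22227 + (-28*66 - 2)) + 40*(-715) = (-22227 + (-1848 - 2)) - 28600 = (-22227 - 1850) - 28600 = -24077 - 28600 = -52677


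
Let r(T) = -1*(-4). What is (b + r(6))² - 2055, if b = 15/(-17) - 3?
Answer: -593891/289 ≈ -2055.0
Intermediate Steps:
b = -66/17 (b = 15*(-1/17) - 3 = -15/17 - 3 = -66/17 ≈ -3.8824)
r(T) = 4
(b + r(6))² - 2055 = (-66/17 + 4)² - 2055 = (2/17)² - 2055 = 4/289 - 2055 = -593891/289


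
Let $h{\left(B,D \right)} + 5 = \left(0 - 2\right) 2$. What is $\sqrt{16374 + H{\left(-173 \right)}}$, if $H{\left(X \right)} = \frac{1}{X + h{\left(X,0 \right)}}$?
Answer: $\frac{\sqrt{542372194}}{182} \approx 127.96$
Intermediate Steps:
$h{\left(B,D \right)} = -9$ ($h{\left(B,D \right)} = -5 + \left(0 - 2\right) 2 = -5 - 4 = -9$)
$H{\left(X \right)} = \frac{1}{-9 + X}$ ($H{\left(X \right)} = \frac{1}{X - 9} = \frac{1}{-9 + X}$)
$\sqrt{16374 + H{\left(-173 \right)}} = \sqrt{16374 + \frac{1}{-9 - 173}} = \sqrt{16374 + \frac{1}{-182}} = \sqrt{16374 - \frac{1}{182}} = \sqrt{\frac{2980067}{182}} = \frac{\sqrt{542372194}}{182}$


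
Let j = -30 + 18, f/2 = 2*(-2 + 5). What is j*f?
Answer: -144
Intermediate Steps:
f = 12 (f = 2*(2*(-2 + 5)) = 2*(2*3) = 2*6 = 12)
j = -12
j*f = -12*12 = -144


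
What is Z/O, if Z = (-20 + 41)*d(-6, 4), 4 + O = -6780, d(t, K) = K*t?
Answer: 63/848 ≈ 0.074292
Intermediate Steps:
O = -6784 (O = -4 - 6780 = -6784)
Z = -504 (Z = (-20 + 41)*(4*(-6)) = 21*(-24) = -504)
Z/O = -504/(-6784) = -504*(-1/6784) = 63/848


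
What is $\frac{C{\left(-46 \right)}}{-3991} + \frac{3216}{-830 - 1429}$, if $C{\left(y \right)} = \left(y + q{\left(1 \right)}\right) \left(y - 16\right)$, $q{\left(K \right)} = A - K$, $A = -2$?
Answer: $- \frac{6565966}{3005223} \approx -2.1849$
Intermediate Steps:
$q{\left(K \right)} = -2 - K$
$C{\left(y \right)} = \left(-16 + y\right) \left(-3 + y\right)$ ($C{\left(y \right)} = \left(y - 3\right) \left(y - 16\right) = \left(y - 3\right) \left(-16 + y\right) = \left(-3 + y\right) \left(-16 + y\right) = \left(-16 + y\right) \left(-3 + y\right)$)
$\frac{C{\left(-46 \right)}}{-3991} + \frac{3216}{-830 - 1429} = \frac{48 + \left(-46\right)^{2} - -874}{-3991} + \frac{3216}{-830 - 1429} = \left(48 + 2116 + 874\right) \left(- \frac{1}{3991}\right) + \frac{3216}{-830 - 1429} = 3038 \left(- \frac{1}{3991}\right) + \frac{3216}{-2259} = - \frac{3038}{3991} + 3216 \left(- \frac{1}{2259}\right) = - \frac{3038}{3991} - \frac{1072}{753} = - \frac{6565966}{3005223}$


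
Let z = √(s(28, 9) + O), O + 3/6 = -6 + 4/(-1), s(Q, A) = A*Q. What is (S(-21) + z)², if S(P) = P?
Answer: (42 - √966)²/4 ≈ 29.809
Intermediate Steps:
O = -21/2 (O = -½ + (-6 + 4/(-1)) = -½ + (-6 + 4*(-1)) = -½ + (-6 - 4) = -½ - 10 = -21/2 ≈ -10.500)
z = √966/2 (z = √(9*28 - 21/2) = √(252 - 21/2) = √(483/2) = √966/2 ≈ 15.540)
(S(-21) + z)² = (-21 + √966/2)²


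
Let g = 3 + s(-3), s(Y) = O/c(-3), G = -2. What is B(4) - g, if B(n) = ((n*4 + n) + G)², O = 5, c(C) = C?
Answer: 968/3 ≈ 322.67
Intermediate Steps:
s(Y) = -5/3 (s(Y) = 5/(-3) = 5*(-⅓) = -5/3)
g = 4/3 (g = 3 - 5/3 = 4/3 ≈ 1.3333)
B(n) = (-2 + 5*n)² (B(n) = ((n*4 + n) - 2)² = ((4*n + n) - 2)² = (5*n - 2)² = (-2 + 5*n)²)
B(4) - g = (-2 + 5*4)² - 1*4/3 = (-2 + 20)² - 4/3 = 18² - 4/3 = 324 - 4/3 = 968/3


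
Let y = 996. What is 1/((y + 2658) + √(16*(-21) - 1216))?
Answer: 1827/6676634 - I*√97/3338317 ≈ 0.00027364 - 2.9502e-6*I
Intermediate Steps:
1/((y + 2658) + √(16*(-21) - 1216)) = 1/((996 + 2658) + √(16*(-21) - 1216)) = 1/(3654 + √(-336 - 1216)) = 1/(3654 + √(-1552)) = 1/(3654 + 4*I*√97)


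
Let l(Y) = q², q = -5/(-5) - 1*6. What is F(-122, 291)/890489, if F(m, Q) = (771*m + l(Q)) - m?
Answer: -93915/890489 ≈ -0.10546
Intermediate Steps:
q = -5 (q = -5*(-⅕) - 6 = 1 - 6 = -5)
l(Y) = 25 (l(Y) = (-5)² = 25)
F(m, Q) = 25 + 770*m (F(m, Q) = (771*m + 25) - m = (25 + 771*m) - m = 25 + 770*m)
F(-122, 291)/890489 = (25 + 770*(-122))/890489 = (25 - 93940)*(1/890489) = -93915*1/890489 = -93915/890489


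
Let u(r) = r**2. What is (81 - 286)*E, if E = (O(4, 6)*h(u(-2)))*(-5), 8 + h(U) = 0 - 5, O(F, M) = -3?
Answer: 39975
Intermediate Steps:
h(U) = -13 (h(U) = -8 + (0 - 5) = -8 - 5 = -13)
E = -195 (E = -3*(-13)*(-5) = 39*(-5) = -195)
(81 - 286)*E = (81 - 286)*(-195) = -205*(-195) = 39975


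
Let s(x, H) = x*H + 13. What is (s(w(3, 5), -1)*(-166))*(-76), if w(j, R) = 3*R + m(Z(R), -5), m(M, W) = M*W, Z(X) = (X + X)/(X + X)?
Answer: 37848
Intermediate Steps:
Z(X) = 1 (Z(X) = (2*X)/((2*X)) = (2*X)*(1/(2*X)) = 1)
w(j, R) = -5 + 3*R (w(j, R) = 3*R + 1*(-5) = 3*R - 5 = -5 + 3*R)
s(x, H) = 13 + H*x (s(x, H) = H*x + 13 = 13 + H*x)
(s(w(3, 5), -1)*(-166))*(-76) = ((13 - (-5 + 3*5))*(-166))*(-76) = ((13 - (-5 + 15))*(-166))*(-76) = ((13 - 1*10)*(-166))*(-76) = ((13 - 10)*(-166))*(-76) = (3*(-166))*(-76) = -498*(-76) = 37848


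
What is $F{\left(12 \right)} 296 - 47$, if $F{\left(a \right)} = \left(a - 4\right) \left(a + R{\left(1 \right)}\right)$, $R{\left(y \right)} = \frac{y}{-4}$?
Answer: $27777$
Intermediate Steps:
$R{\left(y \right)} = - \frac{y}{4}$ ($R{\left(y \right)} = y \left(- \frac{1}{4}\right) = - \frac{y}{4}$)
$F{\left(a \right)} = \left(-4 + a\right) \left(- \frac{1}{4} + a\right)$ ($F{\left(a \right)} = \left(a - 4\right) \left(a - \frac{1}{4}\right) = \left(-4 + a\right) \left(a - \frac{1}{4}\right) = \left(-4 + a\right) \left(- \frac{1}{4} + a\right)$)
$F{\left(12 \right)} 296 - 47 = \left(1 + 12^{2} - 51\right) 296 - 47 = \left(1 + 144 - 51\right) 296 - 47 = 94 \cdot 296 - 47 = 27824 - 47 = 27777$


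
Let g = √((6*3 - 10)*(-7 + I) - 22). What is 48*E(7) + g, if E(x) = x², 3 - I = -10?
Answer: 2352 + √26 ≈ 2357.1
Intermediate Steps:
I = 13 (I = 3 - 1*(-10) = 3 + 10 = 13)
g = √26 (g = √((6*3 - 10)*(-7 + 13) - 22) = √((18 - 10)*6 - 22) = √(8*6 - 22) = √(48 - 22) = √26 ≈ 5.0990)
48*E(7) + g = 48*7² + √26 = 48*49 + √26 = 2352 + √26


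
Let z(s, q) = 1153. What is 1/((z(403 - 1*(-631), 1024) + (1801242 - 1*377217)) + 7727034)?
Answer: 1/9152212 ≈ 1.0926e-7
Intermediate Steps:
1/((z(403 - 1*(-631), 1024) + (1801242 - 1*377217)) + 7727034) = 1/((1153 + (1801242 - 1*377217)) + 7727034) = 1/((1153 + (1801242 - 377217)) + 7727034) = 1/((1153 + 1424025) + 7727034) = 1/(1425178 + 7727034) = 1/9152212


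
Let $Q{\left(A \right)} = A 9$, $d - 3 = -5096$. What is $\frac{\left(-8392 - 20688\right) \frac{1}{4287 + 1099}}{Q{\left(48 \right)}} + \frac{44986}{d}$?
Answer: $- \frac{13102421239}{1481268492} \approx -8.8454$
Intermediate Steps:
$d = -5093$ ($d = 3 - 5096 = -5093$)
$Q{\left(A \right)} = 9 A$
$\frac{\left(-8392 - 20688\right) \frac{1}{4287 + 1099}}{Q{\left(48 \right)}} + \frac{44986}{d} = \frac{\left(-8392 - 20688\right) \frac{1}{4287 + 1099}}{9 \cdot 48} + \frac{44986}{-5093} = \frac{\left(-29080\right) \frac{1}{5386}}{432} + 44986 \left(- \frac{1}{5093}\right) = \left(-29080\right) \frac{1}{5386} \cdot \frac{1}{432} - \frac{44986}{5093} = \left(- \frac{14540}{2693}\right) \frac{1}{432} - \frac{44986}{5093} = - \frac{3635}{290844} - \frac{44986}{5093} = - \frac{13102421239}{1481268492}$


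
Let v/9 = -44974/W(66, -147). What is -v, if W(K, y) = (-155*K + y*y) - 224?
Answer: 404766/11155 ≈ 36.286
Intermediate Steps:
W(K, y) = -224 + y² - 155*K (W(K, y) = (-155*K + y²) - 224 = (y² - 155*K) - 224 = -224 + y² - 155*K)
v = -404766/11155 (v = 9*(-44974/(-224 + (-147)² - 155*66)) = 9*(-44974/(-224 + 21609 - 10230)) = 9*(-44974/11155) = -404766/11155 ≈ -36.286)
-v = -1*(-404766/11155) = 404766/11155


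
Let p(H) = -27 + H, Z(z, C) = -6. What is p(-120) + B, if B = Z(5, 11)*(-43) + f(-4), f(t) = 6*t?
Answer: 87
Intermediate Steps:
B = 234 (B = -6*(-43) + 6*(-4) = 258 - 24 = 234)
p(-120) + B = (-27 - 120) + 234 = -147 + 234 = 87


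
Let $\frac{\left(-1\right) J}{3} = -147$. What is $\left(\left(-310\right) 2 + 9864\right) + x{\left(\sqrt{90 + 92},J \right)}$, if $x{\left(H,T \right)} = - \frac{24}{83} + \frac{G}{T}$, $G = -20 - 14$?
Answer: $\frac{338344726}{36603} \approx 9243.6$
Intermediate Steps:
$G = -34$
$J = 441$ ($J = \left(-3\right) \left(-147\right) = 441$)
$x{\left(H,T \right)} = - \frac{24}{83} - \frac{34}{T}$
$\left(\left(-310\right) 2 + 9864\right) + x{\left(\sqrt{90 + 92},J \right)} = \left(\left(-310\right) 2 + 9864\right) - \left(\frac{24}{83} + \frac{34}{441}\right) = \left(-620 + 9864\right) - \frac{13406}{36603} = 9244 - \frac{13406}{36603} = \frac{338344726}{36603}$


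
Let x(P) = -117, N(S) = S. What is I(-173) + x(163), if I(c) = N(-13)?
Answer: -130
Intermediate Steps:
I(c) = -13
I(-173) + x(163) = -13 - 117 = -130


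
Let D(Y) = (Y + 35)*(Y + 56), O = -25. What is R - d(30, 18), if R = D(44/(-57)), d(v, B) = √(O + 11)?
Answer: 6141748/3249 - I*√14 ≈ 1890.3 - 3.7417*I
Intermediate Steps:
d(v, B) = I*√14 (d(v, B) = √(-25 + 11) = √(-14) = I*√14)
D(Y) = (35 + Y)*(56 + Y)
R = 6141748/3249 (R = 1960 + (44/(-57))² + 91*(44/(-57)) = 1960 + (44*(-1/57))² + 91*(44*(-1/57)) = 1960 + (-44/57)² + 91*(-44/57) = 1960 + 1936/3249 - 4004/57 = 6141748/3249 ≈ 1890.3)
R - d(30, 18) = 6141748/3249 - I*√14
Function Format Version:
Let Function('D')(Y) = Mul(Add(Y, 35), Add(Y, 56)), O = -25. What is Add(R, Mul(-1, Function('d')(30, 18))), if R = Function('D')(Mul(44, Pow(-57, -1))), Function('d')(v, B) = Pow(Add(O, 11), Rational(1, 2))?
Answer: Add(Rational(6141748, 3249), Mul(-1, I, Pow(14, Rational(1, 2)))) ≈ Add(1890.3, Mul(-3.7417, I))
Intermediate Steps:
Function('d')(v, B) = Mul(I, Pow(14, Rational(1, 2))) (Function('d')(v, B) = Pow(Add(-25, 11), Rational(1, 2)) = Pow(-14, Rational(1, 2)) = Mul(I, Pow(14, Rational(1, 2))))
Function('D')(Y) = Mul(Add(35, Y), Add(56, Y))
R = Rational(6141748, 3249) (R = Add(1960, Pow(Mul(44, Pow(-57, -1)), 2), Mul(91, Mul(44, Pow(-57, -1)))) = Add(1960, Pow(Mul(44, Rational(-1, 57)), 2), Mul(91, Mul(44, Rational(-1, 57)))) = Add(1960, Pow(Rational(-44, 57), 2), Mul(91, Rational(-44, 57))) = Add(1960, Rational(1936, 3249), Rational(-4004, 57)) = Rational(6141748, 3249) ≈ 1890.3)
Add(R, Mul(-1, Function('d')(30, 18))) = Add(Rational(6141748, 3249), Mul(-1, Mul(I, Pow(14, Rational(1, 2))))) = Add(Rational(6141748, 3249), Mul(-1, I, Pow(14, Rational(1, 2))))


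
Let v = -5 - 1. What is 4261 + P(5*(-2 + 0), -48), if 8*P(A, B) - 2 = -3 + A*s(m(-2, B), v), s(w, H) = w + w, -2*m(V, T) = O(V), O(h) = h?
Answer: 34067/8 ≈ 4258.4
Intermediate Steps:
m(V, T) = -V/2
v = -6
s(w, H) = 2*w
P(A, B) = -⅛ + A/4 (P(A, B) = ¼ + (-3 + A*(2*(-½*(-2))))/8 = ¼ + (-3 + A*(2*1))/8 = ¼ + (-3 + A*2)/8 = ¼ + (-3 + 2*A)/8 = ¼ + (-3/8 + A/4) = -⅛ + A/4)
4261 + P(5*(-2 + 0), -48) = 4261 + (-⅛ + (5*(-2 + 0))/4) = 4261 + (-⅛ + (5*(-2))/4) = 4261 + (-⅛ + (¼)*(-10)) = 4261 + (-⅛ - 5/2) = 4261 - 21/8 = 34067/8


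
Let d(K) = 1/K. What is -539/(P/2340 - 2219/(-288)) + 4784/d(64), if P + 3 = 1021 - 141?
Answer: 15433112032/50417 ≈ 3.0611e+5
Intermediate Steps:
P = 877 (P = -3 + (1021 - 141) = -3 + 880 = 877)
-539/(P/2340 - 2219/(-288)) + 4784/d(64) = -539/(877/2340 - 2219/(-288)) + 4784/(1/64) = -539/(877*(1/2340) - 2219*(-1/288)) + 4784/(1/64) = -539/(877/2340 + 2219/288) + 4784*64 = -539/50417/6240 + 306176 = -539*6240/50417 + 306176 = -3363360/50417 + 306176 = 15433112032/50417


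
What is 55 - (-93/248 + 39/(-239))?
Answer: 106189/1912 ≈ 55.538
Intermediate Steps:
55 - (-93/248 + 39/(-239)) = 55 - (-93*1/248 + 39*(-1/239)) = 55 - (-3/8 - 39/239) = 55 - 1*(-1029/1912) = 55 + 1029/1912 = 106189/1912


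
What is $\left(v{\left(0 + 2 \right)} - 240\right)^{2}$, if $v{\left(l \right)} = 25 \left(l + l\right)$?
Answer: $19600$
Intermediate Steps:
$v{\left(l \right)} = 50 l$ ($v{\left(l \right)} = 25 \cdot 2 l = 50 l$)
$\left(v{\left(0 + 2 \right)} - 240\right)^{2} = \left(50 \left(0 + 2\right) - 240\right)^{2} = \left(50 \cdot 2 - 240\right)^{2} = \left(100 - 240\right)^{2} = \left(-140\right)^{2} = 19600$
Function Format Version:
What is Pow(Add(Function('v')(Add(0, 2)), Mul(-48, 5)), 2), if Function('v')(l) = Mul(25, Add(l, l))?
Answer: 19600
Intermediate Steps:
Function('v')(l) = Mul(50, l) (Function('v')(l) = Mul(25, Mul(2, l)) = Mul(50, l))
Pow(Add(Function('v')(Add(0, 2)), Mul(-48, 5)), 2) = Pow(Add(Mul(50, Add(0, 2)), Mul(-48, 5)), 2) = Pow(Add(Mul(50, 2), -240), 2) = Pow(Add(100, -240), 2) = Pow(-140, 2) = 19600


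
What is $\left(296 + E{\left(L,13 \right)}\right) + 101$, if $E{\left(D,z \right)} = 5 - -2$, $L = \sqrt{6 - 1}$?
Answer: $404$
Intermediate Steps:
$L = \sqrt{5} \approx 2.2361$
$E{\left(D,z \right)} = 7$ ($E{\left(D,z \right)} = 5 + 2 = 7$)
$\left(296 + E{\left(L,13 \right)}\right) + 101 = \left(296 + 7\right) + 101 = 303 + 101 = 404$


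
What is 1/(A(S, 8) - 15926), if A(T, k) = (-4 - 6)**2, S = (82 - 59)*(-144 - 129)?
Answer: -1/15826 ≈ -6.3187e-5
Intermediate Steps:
S = -6279 (S = 23*(-273) = -6279)
A(T, k) = 100 (A(T, k) = (-10)**2 = 100)
1/(A(S, 8) - 15926) = 1/(100 - 15926) = 1/(-15826) = -1/15826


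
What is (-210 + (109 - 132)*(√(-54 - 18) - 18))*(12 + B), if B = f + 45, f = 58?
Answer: 23460 - 15870*I*√2 ≈ 23460.0 - 22444.0*I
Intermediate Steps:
B = 103 (B = 58 + 45 = 103)
(-210 + (109 - 132)*(√(-54 - 18) - 18))*(12 + B) = (-210 + (109 - 132)*(√(-54 - 18) - 18))*(12 + 103) = (-210 - 23*(√(-72) - 18))*115 = (-210 - 23*(6*I*√2 - 18))*115 = (-210 - 23*(-18 + 6*I*√2))*115 = (-210 + (414 - 138*I*√2))*115 = (204 - 138*I*√2)*115 = 23460 - 15870*I*√2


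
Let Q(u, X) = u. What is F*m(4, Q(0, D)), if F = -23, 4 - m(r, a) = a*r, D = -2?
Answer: -92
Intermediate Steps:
m(r, a) = 4 - a*r
F*m(4, Q(0, D)) = -23*(4 - 1*0*4) = -23*(4 + 0) = -23*4 = -92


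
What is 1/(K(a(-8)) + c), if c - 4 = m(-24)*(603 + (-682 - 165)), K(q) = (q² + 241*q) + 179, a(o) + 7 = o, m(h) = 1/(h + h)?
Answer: -12/38423 ≈ -0.00031231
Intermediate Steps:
m(h) = 1/(2*h)
a(o) = -7 + o
K(q) = 179 + q² + 241*q
c = 109/12 (c = 4 + ((½)/(-24))*(603 + (-682 - 165)) = 4 + ((½)*(-1/24))*(603 - 847) = 4 - 1/48*(-244) = 4 + 61/12 = 109/12 ≈ 9.0833)
1/(K(a(-8)) + c) = 1/((179 + (-7 - 8)² + 241*(-7 - 8)) + 109/12) = 1/((179 + (-15)² + 241*(-15)) + 109/12) = 1/((179 + 225 - 3615) + 109/12) = 1/(-3211 + 109/12) = 1/(-38423/12) = -12/38423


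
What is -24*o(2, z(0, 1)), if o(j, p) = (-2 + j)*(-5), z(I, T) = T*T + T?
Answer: 0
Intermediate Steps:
z(I, T) = T + T**2 (z(I, T) = T**2 + T = T + T**2)
o(j, p) = 10 - 5*j
-24*o(2, z(0, 1)) = -24*(10 - 5*2) = -24*(10 - 10) = -24*0 = 0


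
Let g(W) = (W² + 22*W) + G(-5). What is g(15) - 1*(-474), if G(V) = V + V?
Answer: 1019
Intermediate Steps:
G(V) = 2*V
g(W) = -10 + W² + 22*W (g(W) = (W² + 22*W) + 2*(-5) = (W² + 22*W) - 10 = -10 + W² + 22*W)
g(15) - 1*(-474) = (-10 + 15² + 22*15) - 1*(-474) = (-10 + 225 + 330) + 474 = 545 + 474 = 1019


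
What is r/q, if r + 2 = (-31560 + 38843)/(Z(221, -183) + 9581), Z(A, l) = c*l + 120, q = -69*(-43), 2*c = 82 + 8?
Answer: 4351/4349622 ≈ 0.0010003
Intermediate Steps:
c = 45 (c = (82 + 8)/2 = (½)*90 = 45)
q = 2967
Z(A, l) = 120 + 45*l (Z(A, l) = 45*l + 120 = 120 + 45*l)
r = 4351/1466 (r = -2 + (-31560 + 38843)/((120 + 45*(-183)) + 9581) = -2 + 7283/((120 - 8235) + 9581) = -2 + 7283/(-8115 + 9581) = -2 + 7283/1466 = 4351/1466 ≈ 2.9679)
r/q = (4351/1466)/2967 = (4351/1466)*(1/2967) = 4351/4349622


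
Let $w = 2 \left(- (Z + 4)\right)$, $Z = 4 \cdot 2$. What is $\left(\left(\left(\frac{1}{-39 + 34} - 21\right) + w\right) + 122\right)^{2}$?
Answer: $\frac{147456}{25} \approx 5898.2$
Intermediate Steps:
$Z = 8$
$w = -24$ ($w = 2 \left(- (8 + 4)\right) = 2 \left(\left(-1\right) 12\right) = 2 \left(-12\right) = -24$)
$\left(\left(\left(\frac{1}{-39 + 34} - 21\right) + w\right) + 122\right)^{2} = \left(\left(\left(\frac{1}{-39 + 34} - 21\right) - 24\right) + 122\right)^{2} = \left(\left(\left(\frac{1}{-5} - 21\right) - 24\right) + 122\right)^{2} = \left(\left(\left(- \frac{1}{5} - 21\right) - 24\right) + 122\right)^{2} = \left(\left(- \frac{106}{5} - 24\right) + 122\right)^{2} = \left(- \frac{226}{5} + 122\right)^{2} = \left(\frac{384}{5}\right)^{2} = \frac{147456}{25}$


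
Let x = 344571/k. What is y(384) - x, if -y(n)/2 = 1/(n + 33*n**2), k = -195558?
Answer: 139735912463/79305809088 ≈ 1.7620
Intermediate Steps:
x = -114857/65186 (x = 344571/(-195558) = 344571*(-1/195558) = -114857/65186 ≈ -1.7620)
y(n) = -2/(n + 33*n**2)
y(384) - x = -2/(384*(1 + 33*384)) - 1*(-114857/65186) = -2*1/384/(1 + 12672) + 114857/65186 = -2*1/384/12673 + 114857/65186 = -2*1/384*1/12673 + 114857/65186 = -1/2433216 + 114857/65186 = 139735912463/79305809088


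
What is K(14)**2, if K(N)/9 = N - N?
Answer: 0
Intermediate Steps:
K(N) = 0 (K(N) = 9*(N - N) = 9*0 = 0)
K(14)**2 = 0**2 = 0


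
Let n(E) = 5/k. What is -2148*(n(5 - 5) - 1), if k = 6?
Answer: 358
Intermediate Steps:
n(E) = 5/6
-2148*(n(5 - 5) - 1) = -2148*(5/6 - 1) = -2148*(-1)/6 = -537*(-2/3) = 358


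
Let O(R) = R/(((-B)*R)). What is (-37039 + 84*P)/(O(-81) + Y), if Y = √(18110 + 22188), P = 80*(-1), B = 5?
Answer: -218795/1007449 - 1093975*√40298/1007449 ≈ -218.20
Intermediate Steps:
P = -80
Y = √40298 ≈ 200.74
O(R) = -⅕ (O(R) = R/(((-1*5)*R)) = R/((-5*R)) = R*(-1/(5*R)) = -⅕)
(-37039 + 84*P)/(O(-81) + Y) = (-37039 + 84*(-80))/(-⅕ + √40298) = (-37039 - 6720)/(-⅕ + √40298) = -43759/(-⅕ + √40298)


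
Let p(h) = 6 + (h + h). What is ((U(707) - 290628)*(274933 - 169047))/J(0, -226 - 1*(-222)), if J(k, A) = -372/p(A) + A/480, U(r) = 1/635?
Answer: -42635197119696/257683 ≈ -1.6546e+8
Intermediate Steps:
U(r) = 1/635
p(h) = 6 + 2*h
J(k, A) = -372/(6 + 2*A) + A/480
((U(707) - 290628)*(274933 - 169047))/J(0, -226 - 1*(-222)) = ((1/635 - 290628)*(274933 - 169047))/(((-89280 + (-226 - 1*(-222))*(3 + (-226 - 1*(-222))))/(480*(3 + (-226 - 1*(-222)))))) = (-184548779/635*105886)/(((-89280 + (-226 + 222)*(3 + (-226 + 222)))/(480*(3 + (-226 + 222))))) = -19541132013194*480*(3 - 4)/(-89280 - 4*(3 - 4))/635 = -19541132013194*(-480/(-89280 - 4*(-1)))/635 = -19541132013194*(-480/(-89280 + 4))/635 = -19541132013194/(635*((1/480)*(-1)*(-89276))) = -19541132013194/(635*22319/120) = -19541132013194/635*120/22319 = -42635197119696/257683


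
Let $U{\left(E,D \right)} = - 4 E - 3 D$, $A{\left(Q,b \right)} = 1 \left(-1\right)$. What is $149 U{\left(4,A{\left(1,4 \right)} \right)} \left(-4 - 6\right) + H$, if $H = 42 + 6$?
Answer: $19418$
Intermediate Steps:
$H = 48$
$A{\left(Q,b \right)} = -1$
$149 U{\left(4,A{\left(1,4 \right)} \right)} \left(-4 - 6\right) + H = 149 \left(\left(-4\right) 4 - -3\right) \left(-4 - 6\right) + 48 = 149 \left(-16 + 3\right) \left(-10\right) + 48 = 149 \left(\left(-13\right) \left(-10\right)\right) + 48 = 149 \cdot 130 + 48 = 19370 + 48 = 19418$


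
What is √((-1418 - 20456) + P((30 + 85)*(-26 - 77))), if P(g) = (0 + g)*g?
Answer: √140282151 ≈ 11844.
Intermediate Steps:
P(g) = g² (P(g) = g*g = g²)
√((-1418 - 20456) + P((30 + 85)*(-26 - 77))) = √((-1418 - 20456) + ((30 + 85)*(-26 - 77))²) = √(-21874 + (115*(-103))²) = √(-21874 + (-11845)²) = √(-21874 + 140304025) = √140282151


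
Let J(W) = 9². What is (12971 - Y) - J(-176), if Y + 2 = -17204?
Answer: 30096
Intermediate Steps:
J(W) = 81
Y = -17206 (Y = -2 - 17204 = -17206)
(12971 - Y) - J(-176) = (12971 - 1*(-17206)) - 1*81 = (12971 + 17206) - 81 = 30177 - 81 = 30096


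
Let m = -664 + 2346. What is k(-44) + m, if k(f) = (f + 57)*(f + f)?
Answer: 538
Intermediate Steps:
k(f) = 2*f*(57 + f) (k(f) = (57 + f)*(2*f) = 2*f*(57 + f))
m = 1682
k(-44) + m = 2*(-44)*(57 - 44) + 1682 = 2*(-44)*13 + 1682 = -1144 + 1682 = 538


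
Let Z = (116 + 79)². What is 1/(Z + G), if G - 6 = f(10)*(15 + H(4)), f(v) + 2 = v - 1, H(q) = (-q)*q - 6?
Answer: 1/37982 ≈ 2.6328e-5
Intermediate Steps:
Z = 38025 (Z = 195² = 38025)
H(q) = -6 - q² (H(q) = -q² - 6 = -6 - q²)
f(v) = -3 + v (f(v) = -2 + (v - 1) = -2 + (-1 + v) = -3 + v)
G = -43 (G = 6 + (-3 + 10)*(15 + (-6 - 1*4²)) = 6 + 7*(15 + (-6 - 1*16)) = 6 + 7*(15 + (-6 - 16)) = 6 + 7*(15 - 22) = 6 + 7*(-7) = 6 - 49 = -43)
1/(Z + G) = 1/(38025 - 43) = 1/37982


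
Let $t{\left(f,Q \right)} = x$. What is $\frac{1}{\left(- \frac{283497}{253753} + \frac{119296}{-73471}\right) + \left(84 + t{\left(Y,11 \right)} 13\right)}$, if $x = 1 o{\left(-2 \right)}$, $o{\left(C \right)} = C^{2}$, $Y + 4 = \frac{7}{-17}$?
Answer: $\frac{18643486663}{2484413660193} \approx 0.0075042$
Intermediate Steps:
$Y = - \frac{75}{17}$ ($Y = -4 + \frac{7}{-17} = -4 + 7 \left(- \frac{1}{17}\right) = -4 - \frac{7}{17} = - \frac{75}{17} \approx -4.4118$)
$x = 4$ ($x = 1 \left(-2\right)^{2} = 1 \cdot 4 = 4$)
$t{\left(f,Q \right)} = 4$
$\frac{1}{\left(- \frac{283497}{253753} + \frac{119296}{-73471}\right) + \left(84 + t{\left(Y,11 \right)} 13\right)} = \frac{1}{\left(- \frac{283497}{253753} + \frac{119296}{-73471}\right) + \left(84 + 4 \cdot 13\right)} = \frac{1}{\left(\left(-283497\right) \frac{1}{253753} + 119296 \left(- \frac{1}{73471}\right)\right) + \left(84 + 52\right)} = \frac{1}{\left(- \frac{283497}{253753} - \frac{119296}{73471}\right) + 136} = \frac{1}{- \frac{51100525975}{18643486663} + 136} = \frac{1}{\frac{2484413660193}{18643486663}} = \frac{18643486663}{2484413660193}$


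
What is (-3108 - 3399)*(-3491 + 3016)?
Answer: 3090825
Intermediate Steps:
(-3108 - 3399)*(-3491 + 3016) = -6507*(-475) = 3090825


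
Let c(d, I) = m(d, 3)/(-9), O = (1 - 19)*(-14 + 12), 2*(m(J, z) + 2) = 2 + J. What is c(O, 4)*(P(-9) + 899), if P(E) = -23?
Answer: -4964/3 ≈ -1654.7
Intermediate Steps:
m(J, z) = -1 + J/2 (m(J, z) = -2 + (2 + J)/2 = -2 + (1 + J/2) = -1 + J/2)
O = 36 (O = -18*(-2) = 36)
c(d, I) = 1/9 - d/18 (c(d, I) = (-1 + d/2)/(-9) = (-1 + d/2)*(-1/9) = 1/9 - d/18)
c(O, 4)*(P(-9) + 899) = (1/9 - 1/18*36)*(-23 + 899) = (1/9 - 2)*876 = -17/9*876 = -4964/3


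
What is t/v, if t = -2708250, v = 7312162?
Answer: -1354125/3656081 ≈ -0.37038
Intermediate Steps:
t/v = -2708250/7312162 = -2708250*1/7312162 = -1354125/3656081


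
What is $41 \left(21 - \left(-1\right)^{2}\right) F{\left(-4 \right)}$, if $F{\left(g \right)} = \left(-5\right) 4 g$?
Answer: $65600$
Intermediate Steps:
$F{\left(g \right)} = - 20 g$
$41 \left(21 - \left(-1\right)^{2}\right) F{\left(-4 \right)} = 41 \left(21 - \left(-1\right)^{2}\right) \left(\left(-20\right) \left(-4\right)\right) = 41 \left(21 - 1\right) 80 = 41 \cdot 20 \cdot 80 = 820 \cdot 80 = 65600$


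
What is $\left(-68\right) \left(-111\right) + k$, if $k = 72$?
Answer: $7620$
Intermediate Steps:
$\left(-68\right) \left(-111\right) + k = \left(-68\right) \left(-111\right) + 72 = 7548 + 72 = 7620$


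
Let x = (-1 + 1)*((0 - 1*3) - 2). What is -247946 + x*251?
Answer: -247946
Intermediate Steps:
x = 0 (x = 0*((0 - 3) - 2) = 0*(-3 - 2) = 0*(-5) = 0)
-247946 + x*251 = -247946 + 0*251 = -247946 + 0 = -247946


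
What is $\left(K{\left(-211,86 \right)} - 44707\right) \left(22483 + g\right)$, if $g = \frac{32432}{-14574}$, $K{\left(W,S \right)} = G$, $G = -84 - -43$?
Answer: $- \frac{2443500412980}{2429} \approx -1.006 \cdot 10^{9}$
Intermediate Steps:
$G = -41$ ($G = -84 + 43 = -41$)
$K{\left(W,S \right)} = -41$
$g = - \frac{16216}{7287}$ ($g = 32432 \left(- \frac{1}{14574}\right) = - \frac{16216}{7287} \approx -2.2253$)
$\left(K{\left(-211,86 \right)} - 44707\right) \left(22483 + g\right) = \left(-41 - 44707\right) \left(22483 - \frac{16216}{7287}\right) = \left(-44748\right) \frac{163817405}{7287} = - \frac{2443500412980}{2429}$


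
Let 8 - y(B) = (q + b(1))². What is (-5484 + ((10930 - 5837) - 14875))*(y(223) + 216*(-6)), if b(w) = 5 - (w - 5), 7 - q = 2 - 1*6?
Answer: 25769008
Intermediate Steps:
q = 11 (q = 7 - (2 - 1*6) = 7 - (2 - 6) = 7 - 1*(-4) = 7 + 4 = 11)
b(w) = 10 - w (b(w) = 5 - (-5 + w) = 5 + (5 - w) = 10 - w)
y(B) = -392 (y(B) = 8 - (11 + (10 - 1*1))² = 8 - (11 + (10 - 1))² = 8 - (11 + 9)² = 8 - 1*20² = 8 - 1*400 = 8 - 400 = -392)
(-5484 + ((10930 - 5837) - 14875))*(y(223) + 216*(-6)) = (-5484 + ((10930 - 5837) - 14875))*(-392 + 216*(-6)) = (-5484 + (5093 - 14875))*(-392 - 1296) = (-5484 - 9782)*(-1688) = -15266*(-1688) = 25769008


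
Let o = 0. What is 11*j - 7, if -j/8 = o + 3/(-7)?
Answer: 215/7 ≈ 30.714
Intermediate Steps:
j = 24/7 (j = -8*(0 + 3/(-7)) = -8*(0 + 3*(-⅐)) = -8*(0 - 3/7) = -8*(-3/7) = 24/7 ≈ 3.4286)
11*j - 7 = 11*(24/7) - 7 = 264/7 - 7 = 215/7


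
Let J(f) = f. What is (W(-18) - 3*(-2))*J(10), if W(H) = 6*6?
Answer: 420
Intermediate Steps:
W(H) = 36
(W(-18) - 3*(-2))*J(10) = (36 - 3*(-2))*10 = (36 + 6)*10 = 42*10 = 420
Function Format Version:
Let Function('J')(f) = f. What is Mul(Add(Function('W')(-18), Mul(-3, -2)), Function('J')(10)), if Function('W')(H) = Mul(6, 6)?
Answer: 420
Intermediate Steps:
Function('W')(H) = 36
Mul(Add(Function('W')(-18), Mul(-3, -2)), Function('J')(10)) = Mul(Add(36, Mul(-3, -2)), 10) = Mul(Add(36, 6), 10) = Mul(42, 10) = 420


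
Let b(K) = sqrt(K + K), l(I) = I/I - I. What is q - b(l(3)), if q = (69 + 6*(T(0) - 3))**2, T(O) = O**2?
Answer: 2601 - 2*I ≈ 2601.0 - 2.0*I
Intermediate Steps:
q = 2601 (q = (69 + 6*(0**2 - 3))**2 = (69 + 6*(0 - 3))**2 = (69 + 6*(-3))**2 = (69 - 18)**2 = 51**2 = 2601)
l(I) = 1 - I
b(K) = sqrt(2)*sqrt(K) (b(K) = sqrt(2*K) = sqrt(2)*sqrt(K))
q - b(l(3)) = 2601 - sqrt(2)*sqrt(1 - 1*3) = 2601 - sqrt(2)*sqrt(1 - 3) = 2601 - sqrt(2)*sqrt(-2) = 2601 - sqrt(2)*I*sqrt(2) = 2601 - 2*I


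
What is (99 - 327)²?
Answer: 51984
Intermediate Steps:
(99 - 327)² = (-228)² = 51984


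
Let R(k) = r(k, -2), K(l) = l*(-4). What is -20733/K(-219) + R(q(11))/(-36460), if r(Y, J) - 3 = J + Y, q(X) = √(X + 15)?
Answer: -31496919/1330790 - √26/36460 ≈ -23.668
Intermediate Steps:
q(X) = √(15 + X)
K(l) = -4*l
r(Y, J) = 3 + J + Y (r(Y, J) = 3 + (J + Y) = 3 + J + Y)
R(k) = 1 + k (R(k) = 3 - 2 + k = 1 + k)
-20733/K(-219) + R(q(11))/(-36460) = -20733/((-4*(-219))) + (1 + √(15 + 11))/(-36460) = -20733/876 + (1 + √26)*(-1/36460) = -20733*1/876 + (-1/36460 - √26/36460) = -6911/292 + (-1/36460 - √26/36460) = -31496919/1330790 - √26/36460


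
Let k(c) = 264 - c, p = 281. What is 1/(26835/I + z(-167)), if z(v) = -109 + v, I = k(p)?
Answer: -17/31527 ≈ -0.00053922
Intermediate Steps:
I = -17 (I = 264 - 1*281 = 264 - 281 = -17)
1/(26835/I + z(-167)) = 1/(26835/(-17) + (-109 - 167)) = 1/(26835*(-1/17) - 276) = 1/(-26835/17 - 276) = 1/(-31527/17) = -17/31527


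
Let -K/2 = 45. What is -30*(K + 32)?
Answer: 1740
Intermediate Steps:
K = -90 (K = -2*45 = -90)
-30*(K + 32) = -30*(-90 + 32) = -30*(-58) = 1740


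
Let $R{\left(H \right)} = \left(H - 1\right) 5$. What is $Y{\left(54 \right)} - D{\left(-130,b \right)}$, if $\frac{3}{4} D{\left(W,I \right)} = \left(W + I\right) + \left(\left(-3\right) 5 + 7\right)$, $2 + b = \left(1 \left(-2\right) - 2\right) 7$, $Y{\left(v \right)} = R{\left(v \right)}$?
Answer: $489$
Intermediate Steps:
$R{\left(H \right)} = -5 + 5 H$ ($R{\left(H \right)} = \left(-1 + H\right) 5 = -5 + 5 H$)
$Y{\left(v \right)} = -5 + 5 v$
$b = -30$ ($b = -2 + \left(1 \left(-2\right) - 2\right) 7 = -2 + \left(-2 - 2\right) 7 = -2 - 28 = -30$)
$D{\left(W,I \right)} = - \frac{32}{3} + \frac{4 I}{3} + \frac{4 W}{3}$ ($D{\left(W,I \right)} = \frac{4 \left(\left(W + I\right) + \left(\left(-3\right) 5 + 7\right)\right)}{3} = \frac{4 \left(\left(I + W\right) + \left(-15 + 7\right)\right)}{3} = \frac{4 \left(\left(I + W\right) - 8\right)}{3} = \frac{4 \left(-8 + I + W\right)}{3} = - \frac{32}{3} + \frac{4 I}{3} + \frac{4 W}{3}$)
$Y{\left(54 \right)} - D{\left(-130,b \right)} = \left(-5 + 5 \cdot 54\right) - \left(- \frac{32}{3} + \frac{4}{3} \left(-30\right) + \frac{4}{3} \left(-130\right)\right) = \left(-5 + 270\right) - \left(- \frac{32}{3} - 40 - \frac{520}{3}\right) = 265 - -224 = 265 + 224 = 489$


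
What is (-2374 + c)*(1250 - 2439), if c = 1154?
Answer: 1450580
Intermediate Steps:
(-2374 + c)*(1250 - 2439) = (-2374 + 1154)*(1250 - 2439) = -1220*(-1189) = 1450580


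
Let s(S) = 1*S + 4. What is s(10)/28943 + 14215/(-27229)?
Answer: -411043539/788088947 ≈ -0.52157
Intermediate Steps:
s(S) = 4 + S (s(S) = S + 4 = 4 + S)
s(10)/28943 + 14215/(-27229) = (4 + 10)/28943 + 14215/(-27229) = 14*(1/28943) + 14215*(-1/27229) = 14/28943 - 14215/27229 = -411043539/788088947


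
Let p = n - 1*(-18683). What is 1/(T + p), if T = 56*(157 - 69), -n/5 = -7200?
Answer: 1/59611 ≈ 1.6775e-5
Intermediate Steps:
n = 36000 (n = -5*(-7200) = 36000)
p = 54683 (p = 36000 - 1*(-18683) = 36000 + 18683 = 54683)
T = 4928 (T = 56*88 = 4928)
1/(T + p) = 1/(4928 + 54683) = 1/59611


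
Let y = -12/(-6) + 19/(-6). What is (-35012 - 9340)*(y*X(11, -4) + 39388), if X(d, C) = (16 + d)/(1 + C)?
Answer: -1747402272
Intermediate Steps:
y = -7/6 (y = -12*(-1/6) + 19*(-1/6) = 2 - 19/6 = -7/6 ≈ -1.1667)
X(d, C) = (16 + d)/(1 + C)
(-35012 - 9340)*(y*X(11, -4) + 39388) = (-35012 - 9340)*(-7*(16 + 11)/(6*(1 - 4)) + 39388) = -44352*(-7*27/(6*(-3)) + 39388) = -44352*(-(-7)*27/18 + 39388) = -44352*(-7/6*(-9) + 39388) = -44352*(21/2 + 39388) = -44352*78797/2 = -1747402272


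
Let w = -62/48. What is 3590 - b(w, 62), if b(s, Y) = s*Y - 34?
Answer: 44449/12 ≈ 3704.1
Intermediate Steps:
w = -31/24 (w = -62*1/48 = -31/24 ≈ -1.2917)
b(s, Y) = -34 + Y*s (b(s, Y) = Y*s - 34 = -34 + Y*s)
3590 - b(w, 62) = 3590 - (-34 + 62*(-31/24)) = 3590 - (-34 - 961/12) = 3590 - 1*(-1369/12) = 3590 + 1369/12 = 44449/12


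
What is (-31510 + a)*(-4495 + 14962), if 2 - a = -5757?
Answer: -269535717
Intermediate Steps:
a = 5759 (a = 2 - 1*(-5757) = 2 + 5757 = 5759)
(-31510 + a)*(-4495 + 14962) = (-31510 + 5759)*(-4495 + 14962) = -25751*10467 = -269535717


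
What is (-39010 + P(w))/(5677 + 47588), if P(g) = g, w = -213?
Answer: -39223/53265 ≈ -0.73637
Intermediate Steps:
(-39010 + P(w))/(5677 + 47588) = (-39010 - 213)/(5677 + 47588) = -39223/53265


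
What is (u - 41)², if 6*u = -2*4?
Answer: 16129/9 ≈ 1792.1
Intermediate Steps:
u = -4/3 (u = (-2*4)/6 = (⅙)*(-8) = -4/3 ≈ -1.3333)
(u - 41)² = (-4/3 - 41)² = (-127/3)² = 16129/9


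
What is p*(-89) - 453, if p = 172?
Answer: -15761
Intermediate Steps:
p*(-89) - 453 = 172*(-89) - 453 = -15308 - 453 = -15761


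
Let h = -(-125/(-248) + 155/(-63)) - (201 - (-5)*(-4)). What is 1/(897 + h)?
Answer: 15624/11217349 ≈ 0.0013928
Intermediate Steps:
h = -2797379/15624 (h = -(-125*(-1/248) + 155*(-1/63)) - (201 - 1*20) = -(125/248 - 155/63) - (201 - 20) = -1*(-30565/15624) - 1*181 = 30565/15624 - 181 = -2797379/15624 ≈ -179.04)
1/(897 + h) = 1/(897 - 2797379/15624) = 1/(11217349/15624) = 15624/11217349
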